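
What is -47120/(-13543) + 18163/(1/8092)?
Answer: 1990482417948/13543 ≈ 1.4697e+8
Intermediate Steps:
-47120/(-13543) + 18163/(1/8092) = -47120*(-1/13543) + 18163/(1/8092) = 47120/13543 + 18163*8092 = 47120/13543 + 146974996 = 1990482417948/13543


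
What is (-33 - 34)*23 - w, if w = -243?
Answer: -1298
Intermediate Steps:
(-33 - 34)*23 - w = (-33 - 34)*23 - 1*(-243) = -67*23 + 243 = -1541 + 243 = -1298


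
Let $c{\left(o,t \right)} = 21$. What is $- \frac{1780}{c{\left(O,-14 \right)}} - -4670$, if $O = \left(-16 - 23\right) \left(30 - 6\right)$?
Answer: $\frac{96290}{21} \approx 4585.2$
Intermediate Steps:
$O = -936$ ($O = \left(-39\right) 24 = -936$)
$- \frac{1780}{c{\left(O,-14 \right)}} - -4670 = - \frac{1780}{21} - -4670 = \left(-1780\right) \frac{1}{21} + 4670 = - \frac{1780}{21} + 4670 = \frac{96290}{21}$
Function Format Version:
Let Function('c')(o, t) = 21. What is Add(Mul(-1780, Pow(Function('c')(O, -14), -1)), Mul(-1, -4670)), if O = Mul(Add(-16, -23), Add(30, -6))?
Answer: Rational(96290, 21) ≈ 4585.2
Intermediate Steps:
O = -936 (O = Mul(-39, 24) = -936)
Add(Mul(-1780, Pow(Function('c')(O, -14), -1)), Mul(-1, -4670)) = Add(Mul(-1780, Pow(21, -1)), Mul(-1, -4670)) = Add(Mul(-1780, Rational(1, 21)), 4670) = Add(Rational(-1780, 21), 4670) = Rational(96290, 21)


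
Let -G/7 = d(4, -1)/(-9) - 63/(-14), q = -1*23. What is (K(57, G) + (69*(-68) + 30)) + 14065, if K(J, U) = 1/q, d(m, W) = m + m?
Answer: 216268/23 ≈ 9403.0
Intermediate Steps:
q = -23
d(m, W) = 2*m
G = -455/18 (G = -7*((2*4)/(-9) - 63/(-14)) = -7*(8*(-⅑) - 63*(-1/14)) = -7*(-8/9 + 9/2) = -7*65/18 = -455/18 ≈ -25.278)
K(J, U) = -1/23 (K(J, U) = 1/(-23) = -1/23)
(K(57, G) + (69*(-68) + 30)) + 14065 = (-1/23 + (69*(-68) + 30)) + 14065 = (-1/23 + (-4692 + 30)) + 14065 = (-1/23 - 4662) + 14065 = -107227/23 + 14065 = 216268/23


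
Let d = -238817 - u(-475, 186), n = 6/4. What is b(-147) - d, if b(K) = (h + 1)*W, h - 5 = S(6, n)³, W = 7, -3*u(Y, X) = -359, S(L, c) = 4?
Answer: 718280/3 ≈ 2.3943e+5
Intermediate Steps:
n = 3/2 (n = 6*(¼) = 3/2 ≈ 1.5000)
u(Y, X) = 359/3 (u(Y, X) = -⅓*(-359) = 359/3)
d = -716810/3 (d = -238817 - 1*359/3 = -238817 - 359/3 = -716810/3 ≈ -2.3894e+5)
h = 69 (h = 5 + 4³ = 5 + 64 = 69)
b(K) = 490 (b(K) = (69 + 1)*7 = 70*7 = 490)
b(-147) - d = 490 - 1*(-716810/3) = 490 + 716810/3 = 718280/3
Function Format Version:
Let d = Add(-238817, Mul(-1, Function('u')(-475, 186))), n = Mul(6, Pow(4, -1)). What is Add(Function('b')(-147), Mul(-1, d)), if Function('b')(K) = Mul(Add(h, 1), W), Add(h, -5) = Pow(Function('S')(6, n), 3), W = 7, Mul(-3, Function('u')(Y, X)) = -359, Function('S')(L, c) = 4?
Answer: Rational(718280, 3) ≈ 2.3943e+5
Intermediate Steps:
n = Rational(3, 2) (n = Mul(6, Rational(1, 4)) = Rational(3, 2) ≈ 1.5000)
Function('u')(Y, X) = Rational(359, 3) (Function('u')(Y, X) = Mul(Rational(-1, 3), -359) = Rational(359, 3))
d = Rational(-716810, 3) (d = Add(-238817, Mul(-1, Rational(359, 3))) = Add(-238817, Rational(-359, 3)) = Rational(-716810, 3) ≈ -2.3894e+5)
h = 69 (h = Add(5, Pow(4, 3)) = Add(5, 64) = 69)
Function('b')(K) = 490 (Function('b')(K) = Mul(Add(69, 1), 7) = Mul(70, 7) = 490)
Add(Function('b')(-147), Mul(-1, d)) = Add(490, Mul(-1, Rational(-716810, 3))) = Add(490, Rational(716810, 3)) = Rational(718280, 3)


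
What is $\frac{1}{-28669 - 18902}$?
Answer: $- \frac{1}{47571} \approx -2.1021 \cdot 10^{-5}$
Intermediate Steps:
$\frac{1}{-28669 - 18902} = \frac{1}{-47571} = - \frac{1}{47571}$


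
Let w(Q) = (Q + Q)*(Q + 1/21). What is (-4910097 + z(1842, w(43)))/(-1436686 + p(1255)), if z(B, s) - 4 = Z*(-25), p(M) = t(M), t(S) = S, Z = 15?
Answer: 4910468/1435431 ≈ 3.4209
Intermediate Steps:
p(M) = M
w(Q) = 2*Q*(1/21 + Q) (w(Q) = (2*Q)*(Q + 1/21) = (2*Q)*(1/21 + Q) = 2*Q*(1/21 + Q))
z(B, s) = -371 (z(B, s) = 4 + 15*(-25) = 4 - 375 = -371)
(-4910097 + z(1842, w(43)))/(-1436686 + p(1255)) = (-4910097 - 371)/(-1436686 + 1255) = -4910468/(-1435431) = -4910468*(-1/1435431) = 4910468/1435431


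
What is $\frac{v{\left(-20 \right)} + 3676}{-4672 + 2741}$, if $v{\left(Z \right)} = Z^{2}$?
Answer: $- \frac{4076}{1931} \approx -2.1108$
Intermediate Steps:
$\frac{v{\left(-20 \right)} + 3676}{-4672 + 2741} = \frac{\left(-20\right)^{2} + 3676}{-4672 + 2741} = \frac{400 + 3676}{-1931} = 4076 \left(- \frac{1}{1931}\right) = - \frac{4076}{1931}$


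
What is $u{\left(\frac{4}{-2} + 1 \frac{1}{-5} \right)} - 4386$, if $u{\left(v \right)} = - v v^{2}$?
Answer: $- \frac{546919}{125} \approx -4375.4$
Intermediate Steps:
$u{\left(v \right)} = - v^{3}$
$u{\left(\frac{4}{-2} + 1 \frac{1}{-5} \right)} - 4386 = - \left(\frac{4}{-2} + 1 \frac{1}{-5}\right)^{3} - 4386 = - \left(4 \left(- \frac{1}{2}\right) + 1 \left(- \frac{1}{5}\right)\right)^{3} - 4386 = - \left(-2 - \frac{1}{5}\right)^{3} - 4386 = - \left(- \frac{11}{5}\right)^{3} - 4386 = \left(-1\right) \left(- \frac{1331}{125}\right) - 4386 = \frac{1331}{125} - 4386 = - \frac{546919}{125}$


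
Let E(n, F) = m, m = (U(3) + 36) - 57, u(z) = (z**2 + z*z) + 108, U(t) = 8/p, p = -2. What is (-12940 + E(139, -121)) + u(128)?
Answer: 19911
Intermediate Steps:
U(t) = -4 (U(t) = 8/(-2) = 8*(-1/2) = -4)
u(z) = 108 + 2*z**2 (u(z) = (z**2 + z**2) + 108 = 2*z**2 + 108 = 108 + 2*z**2)
m = -25 (m = (-4 + 36) - 57 = 32 - 57 = -25)
E(n, F) = -25
(-12940 + E(139, -121)) + u(128) = (-12940 - 25) + (108 + 2*128**2) = -12965 + (108 + 2*16384) = -12965 + (108 + 32768) = -12965 + 32876 = 19911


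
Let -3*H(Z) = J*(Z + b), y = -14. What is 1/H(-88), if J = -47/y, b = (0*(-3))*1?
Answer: 21/2068 ≈ 0.010155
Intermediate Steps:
b = 0 (b = 0*1 = 0)
J = 47/14 (J = -47/(-14) = -47*(-1/14) = 47/14 ≈ 3.3571)
H(Z) = -47*Z/42 (H(Z) = -47*(Z + 0)/42 = -47*Z/42)
1/H(-88) = 1/(-47/42*(-88)) = 1/(2068/21) = 21/2068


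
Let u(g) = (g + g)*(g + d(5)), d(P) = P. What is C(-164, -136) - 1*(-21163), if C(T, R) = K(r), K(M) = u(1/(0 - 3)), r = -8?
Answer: 190439/9 ≈ 21160.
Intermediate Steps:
u(g) = 2*g*(5 + g) (u(g) = (g + g)*(g + 5) = (2*g)*(5 + g) = 2*g*(5 + g))
K(M) = -28/9 (K(M) = 2*(5 + 1/(0 - 3))/(0 - 3) = 2*(5 + 1/(-3))/(-3) = 2*(-⅓)*(5 - ⅓) = 2*(-⅓)*(14/3) = -28/9)
C(T, R) = -28/9
C(-164, -136) - 1*(-21163) = -28/9 - 1*(-21163) = -28/9 + 21163 = 190439/9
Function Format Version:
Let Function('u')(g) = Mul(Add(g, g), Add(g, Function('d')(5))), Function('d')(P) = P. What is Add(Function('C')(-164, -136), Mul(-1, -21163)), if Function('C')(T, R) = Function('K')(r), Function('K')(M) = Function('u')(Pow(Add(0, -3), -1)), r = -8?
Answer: Rational(190439, 9) ≈ 21160.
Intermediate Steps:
Function('u')(g) = Mul(2, g, Add(5, g)) (Function('u')(g) = Mul(Add(g, g), Add(g, 5)) = Mul(Mul(2, g), Add(5, g)) = Mul(2, g, Add(5, g)))
Function('K')(M) = Rational(-28, 9) (Function('K')(M) = Mul(2, Pow(Add(0, -3), -1), Add(5, Pow(Add(0, -3), -1))) = Mul(2, Pow(-3, -1), Add(5, Pow(-3, -1))) = Mul(2, Rational(-1, 3), Add(5, Rational(-1, 3))) = Mul(2, Rational(-1, 3), Rational(14, 3)) = Rational(-28, 9))
Function('C')(T, R) = Rational(-28, 9)
Add(Function('C')(-164, -136), Mul(-1, -21163)) = Add(Rational(-28, 9), Mul(-1, -21163)) = Add(Rational(-28, 9), 21163) = Rational(190439, 9)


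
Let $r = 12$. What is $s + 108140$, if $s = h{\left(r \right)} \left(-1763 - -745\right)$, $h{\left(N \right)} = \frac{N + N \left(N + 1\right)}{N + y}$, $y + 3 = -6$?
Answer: $51132$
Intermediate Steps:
$y = -9$ ($y = -3 - 6 = -9$)
$h{\left(N \right)} = \frac{N + N \left(1 + N\right)}{-9 + N}$ ($h{\left(N \right)} = \frac{N + N \left(N + 1\right)}{N - 9} = \frac{N + N \left(1 + N\right)}{-9 + N}$)
$s = -57008$ ($s = \frac{12 \left(2 + 12\right)}{-9 + 12} \left(-1763 - -745\right) = 12 \cdot \frac{1}{3} \cdot 14 \left(-1763 + 745\right) = 12 \cdot \frac{1}{3} \cdot 14 \left(-1018\right) = 56 \left(-1018\right) = -57008$)
$s + 108140 = -57008 + 108140 = 51132$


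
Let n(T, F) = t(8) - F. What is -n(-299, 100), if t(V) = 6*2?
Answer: 88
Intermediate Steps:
t(V) = 12
n(T, F) = 12 - F
-n(-299, 100) = -(12 - 1*100) = -(12 - 100) = -1*(-88) = 88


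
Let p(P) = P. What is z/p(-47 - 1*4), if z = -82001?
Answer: 82001/51 ≈ 1607.9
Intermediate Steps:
z/p(-47 - 1*4) = -82001/(-47 - 1*4) = -82001/(-47 - 4) = -82001/(-51) = -82001*(-1/51) = 82001/51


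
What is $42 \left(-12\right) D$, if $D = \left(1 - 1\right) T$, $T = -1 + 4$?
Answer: $0$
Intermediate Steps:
$T = 3$
$D = 0$ ($D = \left(1 - 1\right) 3 = 0 \cdot 3 = 0$)
$42 \left(-12\right) D = 42 \left(-12\right) 0 = \left(-504\right) 0 = 0$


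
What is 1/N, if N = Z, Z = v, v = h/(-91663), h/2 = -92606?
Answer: 91663/185212 ≈ 0.49491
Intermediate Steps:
h = -185212 (h = 2*(-92606) = -185212)
v = 185212/91663 (v = -185212/(-91663) = -185212*(-1/91663) = 185212/91663 ≈ 2.0206)
Z = 185212/91663 ≈ 2.0206
N = 185212/91663 ≈ 2.0206
1/N = 1/(185212/91663) = 91663/185212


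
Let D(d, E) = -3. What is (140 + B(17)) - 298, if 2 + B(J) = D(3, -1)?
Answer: -163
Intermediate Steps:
B(J) = -5 (B(J) = -2 - 3 = -5)
(140 + B(17)) - 298 = (140 - 5) - 298 = 135 - 298 = -163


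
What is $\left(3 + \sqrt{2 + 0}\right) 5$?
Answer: $15 + 5 \sqrt{2} \approx 22.071$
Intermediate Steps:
$\left(3 + \sqrt{2 + 0}\right) 5 = \left(3 + \sqrt{2}\right) 5 = 15 + 5 \sqrt{2}$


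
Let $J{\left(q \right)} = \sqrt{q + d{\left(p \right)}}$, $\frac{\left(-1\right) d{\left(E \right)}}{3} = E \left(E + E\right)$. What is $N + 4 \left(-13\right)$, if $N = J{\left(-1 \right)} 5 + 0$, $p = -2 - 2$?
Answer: $-52 + 5 i \sqrt{97} \approx -52.0 + 49.244 i$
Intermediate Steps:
$p = -4$
$d{\left(E \right)} = - 6 E^{2}$ ($d{\left(E \right)} = - 3 E \left(E + E\right) = - 3 E 2 E = - 3 \cdot 2 E^{2} = - 6 E^{2}$)
$J{\left(q \right)} = \sqrt{-96 + q}$ ($J{\left(q \right)} = \sqrt{q - 6 \left(-4\right)^{2}} = \sqrt{q - 96} = \sqrt{-96 + q}$)
$N = 5 i \sqrt{97}$ ($N = \sqrt{-96 - 1} \cdot 5 + 0 = \sqrt{-97} \cdot 5 + 0 = i \sqrt{97} \cdot 5 + 0 = 5 i \sqrt{97} + 0 = 5 i \sqrt{97} \approx 49.244 i$)
$N + 4 \left(-13\right) = 5 i \sqrt{97} + 4 \left(-13\right) = 5 i \sqrt{97} - 52 = -52 + 5 i \sqrt{97}$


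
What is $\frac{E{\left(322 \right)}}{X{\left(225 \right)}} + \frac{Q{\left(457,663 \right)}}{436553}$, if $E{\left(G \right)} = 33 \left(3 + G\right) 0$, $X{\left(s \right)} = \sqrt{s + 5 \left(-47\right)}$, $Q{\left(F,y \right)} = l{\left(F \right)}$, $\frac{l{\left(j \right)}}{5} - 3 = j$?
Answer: $\frac{2300}{436553} \approx 0.0052685$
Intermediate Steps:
$l{\left(j \right)} = 15 + 5 j$
$Q{\left(F,y \right)} = 15 + 5 F$
$X{\left(s \right)} = \sqrt{-235 + s}$ ($X{\left(s \right)} = \sqrt{s - 235} = \sqrt{-235 + s}$)
$E{\left(G \right)} = 0$ ($E{\left(G \right)} = 33 \cdot 0 = 0$)
$\frac{E{\left(322 \right)}}{X{\left(225 \right)}} + \frac{Q{\left(457,663 \right)}}{436553} = \frac{0}{\sqrt{-235 + 225}} + \frac{15 + 5 \cdot 457}{436553} = \frac{0}{\sqrt{-10}} + \left(15 + 2285\right) \frac{1}{436553} = \frac{0}{i \sqrt{10}} + 2300 \cdot \frac{1}{436553} = 0 \left(- \frac{i \sqrt{10}}{10}\right) + \frac{2300}{436553} = 0 + \frac{2300}{436553} = \frac{2300}{436553}$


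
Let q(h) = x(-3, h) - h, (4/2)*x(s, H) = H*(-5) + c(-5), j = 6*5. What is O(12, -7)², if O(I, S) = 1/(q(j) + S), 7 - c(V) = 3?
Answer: 1/12100 ≈ 8.2645e-5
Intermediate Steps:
j = 30
c(V) = 4 (c(V) = 7 - 1*3 = 7 - 3 = 4)
x(s, H) = 2 - 5*H/2 (x(s, H) = (H*(-5) + 4)/2 = (-5*H + 4)/2 = (4 - 5*H)/2 = 2 - 5*H/2)
q(h) = 2 - 7*h/2 (q(h) = (2 - 5*h/2) - h = 2 - 7*h/2)
O(I, S) = 1/(-103 + S) (O(I, S) = 1/((2 - 7/2*30) + S) = 1/((2 - 105) + S) = 1/(-103 + S))
O(12, -7)² = (1/(-103 - 7))² = (1/(-110))² = (-1/110)² = 1/12100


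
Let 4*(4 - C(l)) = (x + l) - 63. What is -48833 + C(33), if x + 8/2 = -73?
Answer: -195209/4 ≈ -48802.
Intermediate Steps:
x = -77 (x = -4 - 73 = -77)
C(l) = 39 - l/4 (C(l) = 4 - ((-77 + l) - 63)/4 = 4 - (-140 + l)/4 = 4 + (35 - l/4) = 39 - l/4)
-48833 + C(33) = -48833 + (39 - ¼*33) = -48833 + (39 - 33/4) = -48833 + 123/4 = -195209/4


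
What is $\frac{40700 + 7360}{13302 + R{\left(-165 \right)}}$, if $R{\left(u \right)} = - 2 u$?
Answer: $\frac{4005}{1136} \approx 3.5255$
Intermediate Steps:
$\frac{40700 + 7360}{13302 + R{\left(-165 \right)}} = \frac{40700 + 7360}{13302 - -330} = \frac{48060}{13302 + 330} = \frac{48060}{13632} = 48060 \cdot \frac{1}{13632} = \frac{4005}{1136}$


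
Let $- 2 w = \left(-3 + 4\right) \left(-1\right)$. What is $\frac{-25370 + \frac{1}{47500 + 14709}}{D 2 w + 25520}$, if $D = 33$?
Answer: $- \frac{1578242329}{1589626577} \approx -0.99284$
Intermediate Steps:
$w = \frac{1}{2}$ ($w = - \frac{\left(-3 + 4\right) \left(-1\right)}{2} = - \frac{1 \left(-1\right)}{2} = \left(- \frac{1}{2}\right) \left(-1\right) = \frac{1}{2} \approx 0.5$)
$\frac{-25370 + \frac{1}{47500 + 14709}}{D 2 w + 25520} = \frac{-25370 + \frac{1}{47500 + 14709}}{33 \cdot 2 \cdot \frac{1}{2} + 25520} = \frac{-25370 + \frac{1}{62209}}{66 \cdot \frac{1}{2} + 25520} = \frac{-25370 + \frac{1}{62209}}{33 + 25520} = - \frac{1578242329}{62209 \cdot 25553} = \left(- \frac{1578242329}{62209}\right) \frac{1}{25553} = - \frac{1578242329}{1589626577}$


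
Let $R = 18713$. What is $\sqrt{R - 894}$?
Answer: $\sqrt{17819} \approx 133.49$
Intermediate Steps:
$\sqrt{R - 894} = \sqrt{18713 - 894} = \sqrt{17819}$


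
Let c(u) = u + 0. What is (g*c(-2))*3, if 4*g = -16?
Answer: 24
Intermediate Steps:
c(u) = u
g = -4 (g = (¼)*(-16) = -4)
(g*c(-2))*3 = -4*(-2)*3 = 8*3 = 24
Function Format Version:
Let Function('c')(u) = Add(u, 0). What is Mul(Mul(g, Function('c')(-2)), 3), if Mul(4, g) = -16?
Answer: 24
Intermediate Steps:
Function('c')(u) = u
g = -4 (g = Mul(Rational(1, 4), -16) = -4)
Mul(Mul(g, Function('c')(-2)), 3) = Mul(Mul(-4, -2), 3) = Mul(8, 3) = 24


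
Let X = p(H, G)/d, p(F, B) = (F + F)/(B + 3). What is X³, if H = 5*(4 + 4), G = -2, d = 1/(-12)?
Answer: -884736000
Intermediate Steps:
d = -1/12 ≈ -0.083333
H = 40 (H = 5*8 = 40)
p(F, B) = 2*F/(3 + B) (p(F, B) = (2*F)/(3 + B) = 2*F/(3 + B))
X = -960 (X = (2*40/(3 - 2))/(-1/12) = (2*40/1)*(-12) = (2*40*1)*(-12) = 80*(-12) = -960)
X³ = (-960)³ = -884736000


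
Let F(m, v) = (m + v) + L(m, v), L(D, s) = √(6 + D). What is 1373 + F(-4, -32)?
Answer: 1337 + √2 ≈ 1338.4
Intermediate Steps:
F(m, v) = m + v + √(6 + m) (F(m, v) = (m + v) + √(6 + m) = m + v + √(6 + m))
1373 + F(-4, -32) = 1373 + (-4 - 32 + √(6 - 4)) = 1373 + (-4 - 32 + √2) = 1373 + (-36 + √2) = 1337 + √2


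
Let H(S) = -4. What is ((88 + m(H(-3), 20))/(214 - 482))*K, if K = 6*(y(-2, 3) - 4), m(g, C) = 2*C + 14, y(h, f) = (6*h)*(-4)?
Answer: -9372/67 ≈ -139.88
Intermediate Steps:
y(h, f) = -24*h
m(g, C) = 14 + 2*C
K = 264 (K = 6*(-24*(-2) - 4) = 6*(48 - 4) = 6*44 = 264)
((88 + m(H(-3), 20))/(214 - 482))*K = ((88 + (14 + 2*20))/(214 - 482))*264 = ((88 + (14 + 40))/(-268))*264 = ((88 + 54)*(-1/268))*264 = (142*(-1/268))*264 = -71/134*264 = -9372/67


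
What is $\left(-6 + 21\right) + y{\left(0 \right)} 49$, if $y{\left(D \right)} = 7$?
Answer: $358$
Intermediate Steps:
$\left(-6 + 21\right) + y{\left(0 \right)} 49 = \left(-6 + 21\right) + 7 \cdot 49 = 15 + 343 = 358$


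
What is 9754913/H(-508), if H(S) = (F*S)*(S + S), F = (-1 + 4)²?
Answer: 9754913/4645152 ≈ 2.1000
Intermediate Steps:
F = 9 (F = 3² = 9)
H(S) = 18*S² (H(S) = (9*S)*(S + S) = (9*S)*(2*S) = 18*S²)
9754913/H(-508) = 9754913/((18*(-508)²)) = 9754913/((18*258064)) = 9754913/4645152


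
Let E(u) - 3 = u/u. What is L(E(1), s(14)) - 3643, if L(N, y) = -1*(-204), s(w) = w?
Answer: -3439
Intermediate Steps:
E(u) = 4 (E(u) = 3 + u/u = 3 + 1 = 4)
L(N, y) = 204
L(E(1), s(14)) - 3643 = 204 - 3643 = -3439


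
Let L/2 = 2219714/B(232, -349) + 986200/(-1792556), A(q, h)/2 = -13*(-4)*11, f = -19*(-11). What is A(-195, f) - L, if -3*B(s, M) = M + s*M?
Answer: 35760523947296/36441319063 ≈ 981.32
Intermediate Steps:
f = 209
B(s, M) = -M/3 - M*s/3 (B(s, M) = -(M + s*M)/3 = -(M + M*s)/3 = -M/3 - M*s/3)
A(q, h) = 1144 (A(q, h) = 2*(-13*(-4)*11) = 2*(52*11) = 2*572 = 1144)
L = 5928345060776/36441319063 (L = 2*(2219714/((-⅓*(-349)*(1 + 232))) + 986200/(-1792556)) = 2*(2219714/((-⅓*(-349)*233)) + 986200*(-1/1792556)) = 2*(2219714/(81317/3) - 246550/448139) = 2*(2219714*(3/81317) - 246550/448139) = 2*(6659142/81317 - 246550/448139) = 2*(2964172530388/36441319063) = 5928345060776/36441319063 ≈ 162.68)
A(-195, f) - L = 1144 - 1*5928345060776/36441319063 = 1144 - 5928345060776/36441319063 = 35760523947296/36441319063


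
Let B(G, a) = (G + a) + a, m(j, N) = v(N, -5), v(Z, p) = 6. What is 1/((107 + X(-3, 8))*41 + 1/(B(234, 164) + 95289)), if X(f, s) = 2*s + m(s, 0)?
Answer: 95851/506955940 ≈ 0.00018907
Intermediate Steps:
m(j, N) = 6
X(f, s) = 6 + 2*s (X(f, s) = 2*s + 6 = 6 + 2*s)
B(G, a) = G + 2*a
1/((107 + X(-3, 8))*41 + 1/(B(234, 164) + 95289)) = 1/((107 + (6 + 2*8))*41 + 1/((234 + 2*164) + 95289)) = 1/((107 + (6 + 16))*41 + 1/((234 + 328) + 95289)) = 1/((107 + 22)*41 + 1/(562 + 95289)) = 1/(129*41 + 1/95851) = 1/(5289 + 1/95851) = 1/(506955940/95851) = 95851/506955940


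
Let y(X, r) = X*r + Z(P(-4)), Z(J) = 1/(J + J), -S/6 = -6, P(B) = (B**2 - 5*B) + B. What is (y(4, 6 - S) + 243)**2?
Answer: 61984129/4096 ≈ 15133.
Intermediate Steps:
P(B) = B**2 - 4*B
S = 36 (S = -6*(-6) = 36)
Z(J) = 1/(2*J)
y(X, r) = 1/64 + X*r (y(X, r) = X*r + 1/(2*((-4*(-4 - 4)))) = X*r + 1/(2*((-4*(-8)))) = X*r + (1/2)/32 = X*r + (1/2)*(1/32) = X*r + 1/64 = 1/64 + X*r)
(y(4, 6 - S) + 243)**2 = ((1/64 + 4*(6 - 1*36)) + 243)**2 = ((1/64 + 4*(6 - 36)) + 243)**2 = ((1/64 + 4*(-30)) + 243)**2 = ((1/64 - 120) + 243)**2 = (-7679/64 + 243)**2 = (7873/64)**2 = 61984129/4096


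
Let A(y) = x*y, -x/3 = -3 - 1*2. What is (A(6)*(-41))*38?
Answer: -140220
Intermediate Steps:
x = 15 (x = -3*(-3 - 1*2) = -3*(-3 - 2) = -3*(-5) = 15)
A(y) = 15*y
(A(6)*(-41))*38 = ((15*6)*(-41))*38 = (90*(-41))*38 = -3690*38 = -140220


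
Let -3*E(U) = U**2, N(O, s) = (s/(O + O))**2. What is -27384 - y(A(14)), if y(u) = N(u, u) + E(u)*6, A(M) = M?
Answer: -107969/4 ≈ -26992.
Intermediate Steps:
N(O, s) = s**2/(4*O**2) (N(O, s) = (s/((2*O)))**2 = (s*(1/(2*O)))**2 = (s/(2*O))**2 = s**2/(4*O**2))
E(U) = -U**2/3
y(u) = 1/4 - 2*u**2 (y(u) = u**2/(4*u**2) - u**2/3*6 = 1/4 - 2*u**2)
-27384 - y(A(14)) = -27384 - (1/4 - 2*14**2) = -27384 - (1/4 - 2*196) = -27384 - (1/4 - 392) = -27384 - 1*(-1567/4) = -27384 + 1567/4 = -107969/4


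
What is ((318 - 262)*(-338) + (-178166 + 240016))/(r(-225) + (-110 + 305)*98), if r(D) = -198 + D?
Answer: 42922/18687 ≈ 2.2969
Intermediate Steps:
((318 - 262)*(-338) + (-178166 + 240016))/(r(-225) + (-110 + 305)*98) = ((318 - 262)*(-338) + (-178166 + 240016))/((-198 - 225) + (-110 + 305)*98) = (56*(-338) + 61850)/(-423 + 195*98) = (-18928 + 61850)/(-423 + 19110) = 42922/18687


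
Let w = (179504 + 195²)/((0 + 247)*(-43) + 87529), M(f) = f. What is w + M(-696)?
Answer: -141407/204 ≈ -693.17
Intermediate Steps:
w = 577/204 (w = (179504 + 38025)/(247*(-43) + 87529) = 217529/(-10621 + 87529) = 217529/76908 = 217529*(1/76908) = 577/204 ≈ 2.8284)
w + M(-696) = 577/204 - 696 = -141407/204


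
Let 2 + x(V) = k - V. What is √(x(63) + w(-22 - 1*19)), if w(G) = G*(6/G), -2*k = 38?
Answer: I*√78 ≈ 8.8318*I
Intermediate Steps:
k = -19 (k = -½*38 = -19)
w(G) = 6
x(V) = -21 - V (x(V) = -2 + (-19 - V) = -21 - V)
√(x(63) + w(-22 - 1*19)) = √((-21 - 1*63) + 6) = √((-21 - 63) + 6) = √(-84 + 6) = √(-78) = I*√78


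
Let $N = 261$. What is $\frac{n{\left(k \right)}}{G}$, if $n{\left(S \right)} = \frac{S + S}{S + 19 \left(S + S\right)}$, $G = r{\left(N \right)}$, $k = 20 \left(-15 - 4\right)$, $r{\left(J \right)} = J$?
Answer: $\frac{2}{10179} \approx 0.00019648$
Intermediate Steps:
$k = -380$ ($k = 20 \left(-19\right) = -380$)
$G = 261$
$n{\left(S \right)} = \frac{2}{39}$ ($n{\left(S \right)} = \frac{2 S}{S + 19 \cdot 2 S} = \frac{2 S}{S + 38 S} = \frac{2 S}{39 S} = 2 S \frac{1}{39 S} = \frac{2}{39}$)
$\frac{n{\left(k \right)}}{G} = \frac{2}{39 \cdot 261} = \frac{2}{39} \cdot \frac{1}{261} = \frac{2}{10179}$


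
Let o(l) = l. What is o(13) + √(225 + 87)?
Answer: 13 + 2*√78 ≈ 30.664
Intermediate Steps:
o(13) + √(225 + 87) = 13 + √(225 + 87) = 13 + √312 = 13 + 2*√78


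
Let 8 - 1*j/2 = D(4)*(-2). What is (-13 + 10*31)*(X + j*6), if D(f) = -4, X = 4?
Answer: 1188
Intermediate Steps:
j = 0 (j = 16 - (-8)*(-2) = 16 - 2*8 = 16 - 16 = 0)
(-13 + 10*31)*(X + j*6) = (-13 + 10*31)*(4 + 0*6) = (-13 + 310)*(4 + 0) = 297*4 = 1188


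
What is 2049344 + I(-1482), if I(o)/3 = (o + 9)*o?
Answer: 8598302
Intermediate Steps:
I(o) = 3*o*(9 + o) (I(o) = 3*((o + 9)*o) = 3*((9 + o)*o) = 3*(o*(9 + o)) = 3*o*(9 + o))
2049344 + I(-1482) = 2049344 + 3*(-1482)*(9 - 1482) = 2049344 + 3*(-1482)*(-1473) = 2049344 + 6548958 = 8598302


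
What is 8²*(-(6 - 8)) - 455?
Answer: -327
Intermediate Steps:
8²*(-(6 - 8)) - 455 = 64*(-1*(-2)) - 455 = 64*2 - 455 = 128 - 455 = -327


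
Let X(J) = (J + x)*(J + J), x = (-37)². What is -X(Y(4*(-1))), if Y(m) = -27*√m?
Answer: 5832 + 147852*I ≈ 5832.0 + 1.4785e+5*I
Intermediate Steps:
x = 1369
X(J) = 2*J*(1369 + J) (X(J) = (J + 1369)*(J + J) = (1369 + J)*(2*J) = 2*J*(1369 + J))
-X(Y(4*(-1))) = -2*(-27*2*I)*(1369 - 27*2*I) = -2*(-54*I)*(1369 - 54*I) = -(-108)*I*(1369 - 54*I) = 108*I*(1369 - 54*I)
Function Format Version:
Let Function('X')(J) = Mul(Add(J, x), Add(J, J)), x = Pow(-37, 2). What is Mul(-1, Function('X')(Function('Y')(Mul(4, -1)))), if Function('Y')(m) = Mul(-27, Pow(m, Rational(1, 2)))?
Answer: Add(5832, Mul(147852, I)) ≈ Add(5832.0, Mul(1.4785e+5, I))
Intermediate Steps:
x = 1369
Function('X')(J) = Mul(2, J, Add(1369, J)) (Function('X')(J) = Mul(Add(J, 1369), Add(J, J)) = Mul(Add(1369, J), Mul(2, J)) = Mul(2, J, Add(1369, J)))
Mul(-1, Function('X')(Function('Y')(Mul(4, -1)))) = Mul(-1, Mul(2, Mul(-27, Pow(Mul(4, -1), Rational(1, 2))), Add(1369, Mul(-27, Pow(Mul(4, -1), Rational(1, 2)))))) = Mul(-1, Mul(2, Mul(-27, Pow(-4, Rational(1, 2))), Add(1369, Mul(-27, Pow(-4, Rational(1, 2)))))) = Mul(-1, Mul(2, Mul(-27, Mul(2, I)), Add(1369, Mul(-27, Mul(2, I))))) = Mul(-1, Mul(2, Mul(-54, I), Add(1369, Mul(-54, I)))) = Mul(-1, Mul(-108, I, Add(1369, Mul(-54, I)))) = Mul(108, I, Add(1369, Mul(-54, I)))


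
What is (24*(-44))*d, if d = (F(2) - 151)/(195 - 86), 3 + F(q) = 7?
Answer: 155232/109 ≈ 1424.1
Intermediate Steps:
F(q) = 4 (F(q) = -3 + 7 = 4)
d = -147/109 (d = (4 - 151)/(195 - 86) = -147/109 ≈ -1.3486)
(24*(-44))*d = (24*(-44))*(-147/109) = -1056*(-147/109) = 155232/109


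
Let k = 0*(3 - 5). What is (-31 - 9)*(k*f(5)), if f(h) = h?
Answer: 0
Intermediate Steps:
k = 0 (k = 0*(-2) = 0)
(-31 - 9)*(k*f(5)) = (-31 - 9)*(0*5) = -40*0 = 0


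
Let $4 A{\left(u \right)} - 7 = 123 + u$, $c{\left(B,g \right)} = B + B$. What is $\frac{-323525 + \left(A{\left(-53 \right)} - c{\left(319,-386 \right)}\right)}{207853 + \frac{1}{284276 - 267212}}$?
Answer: $- \frac{5531188950}{3546803593} \approx -1.5595$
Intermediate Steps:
$c{\left(B,g \right)} = 2 B$
$A{\left(u \right)} = \frac{65}{2} + \frac{u}{4}$ ($A{\left(u \right)} = \frac{7}{4} + \frac{123 + u}{4} = \frac{7}{4} + \left(\frac{123}{4} + \frac{u}{4}\right) = \frac{65}{2} + \frac{u}{4}$)
$\frac{-323525 + \left(A{\left(-53 \right)} - c{\left(319,-386 \right)}\right)}{207853 + \frac{1}{284276 - 267212}} = \frac{-323525 + \left(\left(\frac{65}{2} + \frac{1}{4} \left(-53\right)\right) - 2 \cdot 319\right)}{207853 + \frac{1}{284276 - 267212}} = \frac{-323525 + \left(\left(\frac{65}{2} - \frac{53}{4}\right) - 638\right)}{207853 + \frac{1}{17064}} = \frac{-323525 + \left(\frac{77}{4} - 638\right)}{207853 + \frac{1}{17064}} = \frac{-323525 - \frac{2475}{4}}{\frac{3546803593}{17064}} = \left(- \frac{1296575}{4}\right) \frac{17064}{3546803593} = - \frac{5531188950}{3546803593}$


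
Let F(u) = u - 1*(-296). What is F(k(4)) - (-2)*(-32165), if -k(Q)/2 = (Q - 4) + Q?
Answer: -64042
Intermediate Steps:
k(Q) = 8 - 4*Q (k(Q) = -2*((Q - 4) + Q) = -2*((-4 + Q) + Q) = -2*(-4 + 2*Q) = 8 - 4*Q)
F(u) = 296 + u (F(u) = u + 296 = 296 + u)
F(k(4)) - (-2)*(-32165) = (296 + (8 - 4*4)) - (-2)*(-32165) = (296 + (8 - 16)) - 1*64330 = (296 - 8) - 64330 = 288 - 64330 = -64042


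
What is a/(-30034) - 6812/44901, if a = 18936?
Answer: -527418472/674278317 ≈ -0.78220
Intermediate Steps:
a/(-30034) - 6812/44901 = 18936/(-30034) - 6812/44901 = 18936*(-1/30034) - 6812*1/44901 = -9468/15017 - 6812/44901 = -527418472/674278317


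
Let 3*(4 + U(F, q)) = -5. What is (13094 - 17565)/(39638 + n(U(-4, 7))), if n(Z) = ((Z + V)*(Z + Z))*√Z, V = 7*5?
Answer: -21532412007/190973374390 - 30098772*I*√51/95486687195 ≈ -0.11275 - 0.0022511*I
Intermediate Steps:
U(F, q) = -17/3 (U(F, q) = -4 + (⅓)*(-5) = -4 - 5/3 = -17/3)
V = 35
n(Z) = 2*Z^(3/2)*(35 + Z) (n(Z) = ((Z + 35)*(Z + Z))*√Z = ((35 + Z)*(2*Z))*√Z = (2*Z*(35 + Z))*√Z = 2*Z^(3/2)*(35 + Z))
(13094 - 17565)/(39638 + n(U(-4, 7))) = (13094 - 17565)/(39638 + 2*(-17/3)^(3/2)*(35 - 17/3)) = -4471/(39638 + 2*(-17*I*√51/9)*(88/3)) = -4471/(39638 - 2992*I*√51/27)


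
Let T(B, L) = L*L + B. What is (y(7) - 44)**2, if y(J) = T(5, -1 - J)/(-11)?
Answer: 305809/121 ≈ 2527.3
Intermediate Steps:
T(B, L) = B + L**2 (T(B, L) = L**2 + B = B + L**2)
y(J) = -5/11 - (-1 - J)**2/11 (y(J) = (5 + (-1 - J)**2)/(-11) = (5 + (-1 - J)**2)*(-1/11) = -5/11 - (-1 - J)**2/11)
(y(7) - 44)**2 = ((-5/11 - (1 + 7)**2/11) - 44)**2 = ((-5/11 - 1/11*8**2) - 44)**2 = ((-5/11 - 1/11*64) - 44)**2 = ((-5/11 - 64/11) - 44)**2 = (-69/11 - 44)**2 = (-553/11)**2 = 305809/121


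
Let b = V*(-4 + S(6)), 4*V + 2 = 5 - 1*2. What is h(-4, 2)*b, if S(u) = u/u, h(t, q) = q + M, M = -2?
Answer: 0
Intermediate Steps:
h(t, q) = -2 + q (h(t, q) = q - 2 = -2 + q)
V = 1/4 (V = -1/2 + (5 - 1*2)/4 = -1/2 + (5 - 2)/4 = -1/2 + (1/4)*3 = -1/2 + 3/4 = 1/4 ≈ 0.25000)
S(u) = 1
b = -3/4 (b = (-4 + 1)/4 = (1/4)*(-3) = -3/4 ≈ -0.75000)
h(-4, 2)*b = (-2 + 2)*(-3/4) = 0*(-3/4) = 0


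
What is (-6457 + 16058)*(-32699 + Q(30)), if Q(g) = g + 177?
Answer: -311955692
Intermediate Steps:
Q(g) = 177 + g
(-6457 + 16058)*(-32699 + Q(30)) = (-6457 + 16058)*(-32699 + (177 + 30)) = 9601*(-32699 + 207) = 9601*(-32492) = -311955692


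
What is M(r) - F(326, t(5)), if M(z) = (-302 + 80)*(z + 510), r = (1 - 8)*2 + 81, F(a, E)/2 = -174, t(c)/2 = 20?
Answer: -127746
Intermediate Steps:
t(c) = 40 (t(c) = 2*20 = 40)
F(a, E) = -348 (F(a, E) = 2*(-174) = -348)
r = 67 (r = -7*2 + 81 = -14 + 81 = 67)
M(z) = -113220 - 222*z (M(z) = -222*(510 + z) = -113220 - 222*z)
M(r) - F(326, t(5)) = (-113220 - 222*67) - 1*(-348) = (-113220 - 14874) + 348 = -128094 + 348 = -127746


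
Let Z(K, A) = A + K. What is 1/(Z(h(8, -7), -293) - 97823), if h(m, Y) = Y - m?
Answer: -1/98131 ≈ -1.0190e-5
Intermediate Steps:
1/(Z(h(8, -7), -293) - 97823) = 1/((-293 + (-7 - 1*8)) - 97823) = 1/((-293 + (-7 - 8)) - 97823) = 1/((-293 - 15) - 97823) = 1/(-308 - 97823) = 1/(-98131) = -1/98131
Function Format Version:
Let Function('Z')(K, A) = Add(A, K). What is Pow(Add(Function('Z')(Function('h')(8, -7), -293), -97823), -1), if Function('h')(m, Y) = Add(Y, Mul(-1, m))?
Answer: Rational(-1, 98131) ≈ -1.0190e-5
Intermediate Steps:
Pow(Add(Function('Z')(Function('h')(8, -7), -293), -97823), -1) = Pow(Add(Add(-293, Add(-7, Mul(-1, 8))), -97823), -1) = Pow(Add(Add(-293, Add(-7, -8)), -97823), -1) = Pow(Add(Add(-293, -15), -97823), -1) = Pow(Add(-308, -97823), -1) = Pow(-98131, -1) = Rational(-1, 98131)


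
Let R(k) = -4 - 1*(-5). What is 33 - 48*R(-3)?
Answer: -15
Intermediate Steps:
R(k) = 1 (R(k) = -4 + 5 = 1)
33 - 48*R(-3) = 33 - 48*1 = 33 - 48 = -15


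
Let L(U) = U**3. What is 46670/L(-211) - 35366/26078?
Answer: -166721412003/122487466309 ≈ -1.3611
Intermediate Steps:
46670/L(-211) - 35366/26078 = 46670/((-211)**3) - 35366/26078 = 46670/(-9393931) - 35366*1/26078 = 46670*(-1/9393931) - 17683/13039 = -46670/9393931 - 17683/13039 = -166721412003/122487466309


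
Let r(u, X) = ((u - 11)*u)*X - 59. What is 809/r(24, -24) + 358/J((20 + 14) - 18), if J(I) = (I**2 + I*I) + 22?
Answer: 1134910/2015049 ≈ 0.56322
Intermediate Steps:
J(I) = 22 + 2*I**2 (J(I) = (I**2 + I**2) + 22 = 2*I**2 + 22 = 22 + 2*I**2)
r(u, X) = -59 + X*u*(-11 + u) (r(u, X) = ((-11 + u)*u)*X - 59 = (u*(-11 + u))*X - 59 = X*u*(-11 + u) - 59 = -59 + X*u*(-11 + u))
809/r(24, -24) + 358/J((20 + 14) - 18) = 809/(-59 - 24*24**2 - 11*(-24)*24) + 358/(22 + 2*((20 + 14) - 18)**2) = 809/(-59 - 24*576 + 6336) + 358/(22 + 2*(34 - 18)**2) = 809/(-59 - 13824 + 6336) + 358/(22 + 2*16**2) = 809/(-7547) + 358/(22 + 2*256) = 809*(-1/7547) + 358/(22 + 512) = -809/7547 + 358/534 = -809/7547 + 358*(1/534) = -809/7547 + 179/267 = 1134910/2015049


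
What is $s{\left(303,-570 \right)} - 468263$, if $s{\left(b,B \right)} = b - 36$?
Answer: $-467996$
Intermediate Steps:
$s{\left(b,B \right)} = -36 + b$ ($s{\left(b,B \right)} = b - 36 = -36 + b$)
$s{\left(303,-570 \right)} - 468263 = \left(-36 + 303\right) - 468263 = 267 - 468263 = -467996$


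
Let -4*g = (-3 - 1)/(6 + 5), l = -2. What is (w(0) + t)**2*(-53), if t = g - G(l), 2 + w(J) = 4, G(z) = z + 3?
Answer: -7632/121 ≈ -63.074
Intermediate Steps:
G(z) = 3 + z
w(J) = 2 (w(J) = -2 + 4 = 2)
g = 1/11 (g = -(-3 - 1)/(4*(6 + 5)) = -(-1)/11 = -1/4*(-4/11) = 1/11 ≈ 0.090909)
t = -10/11 (t = 1/11 - (3 - 2) = 1/11 - 1*1 = 1/11 - 1 = -10/11 ≈ -0.90909)
(w(0) + t)**2*(-53) = (2 - 10/11)**2*(-53) = (12/11)**2*(-53) = (144/121)*(-53) = -7632/121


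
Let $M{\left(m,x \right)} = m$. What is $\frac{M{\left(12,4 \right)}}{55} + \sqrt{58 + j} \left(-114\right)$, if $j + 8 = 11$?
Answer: $\frac{12}{55} - 114 \sqrt{61} \approx -890.15$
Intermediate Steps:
$j = 3$ ($j = -8 + 11 = 3$)
$\frac{M{\left(12,4 \right)}}{55} + \sqrt{58 + j} \left(-114\right) = \frac{12}{55} + \sqrt{58 + 3} \left(-114\right) = 12 \cdot \frac{1}{55} + \sqrt{61} \left(-114\right) = \frac{12}{55} - 114 \sqrt{61}$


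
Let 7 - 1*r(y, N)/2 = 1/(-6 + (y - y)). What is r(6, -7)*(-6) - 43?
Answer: -129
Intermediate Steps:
r(y, N) = 43/3 (r(y, N) = 14 - 2/(-6 + (y - y)) = 14 - 2/(-6 + 0) = 14 - 2/(-6) = 14 - 2*(-⅙) = 14 + ⅓ = 43/3)
r(6, -7)*(-6) - 43 = (43/3)*(-6) - 43 = -86 - 43 = -129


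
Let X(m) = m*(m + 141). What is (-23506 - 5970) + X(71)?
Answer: -14424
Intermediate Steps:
X(m) = m*(141 + m)
(-23506 - 5970) + X(71) = (-23506 - 5970) + 71*(141 + 71) = -29476 + 71*212 = -29476 + 15052 = -14424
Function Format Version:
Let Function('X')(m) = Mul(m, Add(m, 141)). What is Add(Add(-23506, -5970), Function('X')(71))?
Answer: -14424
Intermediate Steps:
Function('X')(m) = Mul(m, Add(141, m))
Add(Add(-23506, -5970), Function('X')(71)) = Add(Add(-23506, -5970), Mul(71, Add(141, 71))) = Add(-29476, Mul(71, 212)) = Add(-29476, 15052) = -14424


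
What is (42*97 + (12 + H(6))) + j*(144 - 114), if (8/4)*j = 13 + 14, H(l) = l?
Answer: 4497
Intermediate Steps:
j = 27/2 (j = (13 + 14)/2 = (1/2)*27 = 27/2 ≈ 13.500)
(42*97 + (12 + H(6))) + j*(144 - 114) = (42*97 + (12 + 6)) + 27*(144 - 114)/2 = (4074 + 18) + (27/2)*30 = 4092 + 405 = 4497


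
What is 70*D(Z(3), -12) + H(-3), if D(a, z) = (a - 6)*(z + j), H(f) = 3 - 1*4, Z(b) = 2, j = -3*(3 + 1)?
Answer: 6719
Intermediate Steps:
j = -12 (j = -3*4 = -12)
H(f) = -1 (H(f) = 3 - 4 = -1)
D(a, z) = (-12 + z)*(-6 + a) (D(a, z) = (a - 6)*(z - 12) = (-6 + a)*(-12 + z) = (-12 + z)*(-6 + a))
70*D(Z(3), -12) + H(-3) = 70*(72 - 12*2 - 6*(-12) + 2*(-12)) - 1 = 70*(72 - 24 + 72 - 24) - 1 = 70*96 - 1 = 6720 - 1 = 6719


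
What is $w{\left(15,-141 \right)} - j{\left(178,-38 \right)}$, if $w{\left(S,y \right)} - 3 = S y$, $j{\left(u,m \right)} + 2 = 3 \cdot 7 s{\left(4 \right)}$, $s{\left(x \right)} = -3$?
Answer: $-2047$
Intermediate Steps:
$j{\left(u,m \right)} = -65$ ($j{\left(u,m \right)} = -2 + 3 \cdot 7 \left(-3\right) = -2 + 21 \left(-3\right) = -2 - 63 = -65$)
$w{\left(S,y \right)} = 3 + S y$
$w{\left(15,-141 \right)} - j{\left(178,-38 \right)} = \left(3 + 15 \left(-141\right)\right) - -65 = \left(3 - 2115\right) + 65 = -2112 + 65 = -2047$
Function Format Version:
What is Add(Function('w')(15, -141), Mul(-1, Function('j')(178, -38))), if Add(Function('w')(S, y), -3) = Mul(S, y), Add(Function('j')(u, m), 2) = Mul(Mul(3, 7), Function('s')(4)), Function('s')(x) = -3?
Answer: -2047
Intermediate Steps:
Function('j')(u, m) = -65 (Function('j')(u, m) = Add(-2, Mul(Mul(3, 7), -3)) = Add(-2, Mul(21, -3)) = Add(-2, -63) = -65)
Function('w')(S, y) = Add(3, Mul(S, y))
Add(Function('w')(15, -141), Mul(-1, Function('j')(178, -38))) = Add(Add(3, Mul(15, -141)), Mul(-1, -65)) = Add(Add(3, -2115), 65) = Add(-2112, 65) = -2047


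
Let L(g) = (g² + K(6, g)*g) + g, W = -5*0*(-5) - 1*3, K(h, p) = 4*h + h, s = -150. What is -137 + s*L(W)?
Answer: 12463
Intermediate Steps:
K(h, p) = 5*h
W = -3 (W = 0*(-5) - 3 = 0 - 3 = -3)
L(g) = g² + 31*g (L(g) = (g² + (5*6)*g) + g = (g² + 30*g) + g = g² + 31*g)
-137 + s*L(W) = -137 - (-450)*(31 - 3) = -137 - (-450)*28 = -137 - 150*(-84) = -137 + 12600 = 12463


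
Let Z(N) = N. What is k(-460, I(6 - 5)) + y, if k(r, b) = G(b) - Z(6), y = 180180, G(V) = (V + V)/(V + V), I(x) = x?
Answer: 180175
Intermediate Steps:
G(V) = 1 (G(V) = (2*V)/((2*V)) = (2*V)*(1/(2*V)) = 1)
k(r, b) = -5 (k(r, b) = 1 - 1*6 = 1 - 6 = -5)
k(-460, I(6 - 5)) + y = -5 + 180180 = 180175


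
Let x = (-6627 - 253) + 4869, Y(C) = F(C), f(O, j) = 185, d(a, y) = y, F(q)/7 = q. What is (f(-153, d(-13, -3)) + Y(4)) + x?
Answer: -1798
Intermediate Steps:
F(q) = 7*q
Y(C) = 7*C
x = -2011 (x = -6880 + 4869 = -2011)
(f(-153, d(-13, -3)) + Y(4)) + x = (185 + 7*4) - 2011 = (185 + 28) - 2011 = 213 - 2011 = -1798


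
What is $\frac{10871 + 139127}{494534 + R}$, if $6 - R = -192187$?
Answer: $\frac{149998}{686727} \approx 0.21842$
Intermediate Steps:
$R = 192193$ ($R = 6 - -192187 = 6 + 192187 = 192193$)
$\frac{10871 + 139127}{494534 + R} = \frac{10871 + 139127}{494534 + 192193} = \frac{149998}{686727}$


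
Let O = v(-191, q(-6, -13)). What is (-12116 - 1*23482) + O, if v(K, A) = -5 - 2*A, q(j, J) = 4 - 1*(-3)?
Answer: -35617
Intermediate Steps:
q(j, J) = 7 (q(j, J) = 4 + 3 = 7)
O = -19 (O = -5 - 2*7 = -5 - 14 = -19)
(-12116 - 1*23482) + O = (-12116 - 1*23482) - 19 = (-12116 - 23482) - 19 = -35598 - 19 = -35617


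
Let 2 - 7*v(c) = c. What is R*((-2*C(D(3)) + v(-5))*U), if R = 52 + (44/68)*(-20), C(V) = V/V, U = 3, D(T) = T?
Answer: -1992/17 ≈ -117.18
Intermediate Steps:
C(V) = 1
v(c) = 2/7 - c/7
R = 664/17 (R = 52 + (44*(1/68))*(-20) = 52 + (11/17)*(-20) = 52 - 220/17 = 664/17 ≈ 39.059)
R*((-2*C(D(3)) + v(-5))*U) = 664*((-2*1 + (2/7 - ⅐*(-5)))*3)/17 = 664*((-2 + (2/7 + 5/7))*3)/17 = 664*((-2 + 1)*3)/17 = 664*(-1*3)/17 = (664/17)*(-3) = -1992/17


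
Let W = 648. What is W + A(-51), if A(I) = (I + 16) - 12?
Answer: 601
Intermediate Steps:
A(I) = 4 + I (A(I) = (16 + I) - 12 = 4 + I)
W + A(-51) = 648 + (4 - 51) = 648 - 47 = 601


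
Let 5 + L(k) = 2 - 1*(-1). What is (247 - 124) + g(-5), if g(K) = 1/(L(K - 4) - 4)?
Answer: 737/6 ≈ 122.83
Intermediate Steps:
L(k) = -2 (L(k) = -5 + (2 - 1*(-1)) = -5 + (2 + 1) = -5 + 3 = -2)
g(K) = -⅙ (g(K) = 1/(-2 - 4) = 1/(-6) = -⅙)
(247 - 124) + g(-5) = (247 - 124) - ⅙ = 123 - ⅙ = 737/6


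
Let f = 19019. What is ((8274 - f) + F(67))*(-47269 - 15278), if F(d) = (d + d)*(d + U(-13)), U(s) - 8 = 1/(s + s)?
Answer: 569302794/13 ≈ 4.3793e+7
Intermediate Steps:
U(s) = 8 + 1/(2*s) (U(s) = 8 + 1/(s + s) = 8 + 1/(2*s))
F(d) = 2*d*(207/26 + d) (F(d) = (d + d)*(d + (8 + (½)/(-13))) = (2*d)*(d + (8 + (½)*(-1/13))) = (2*d)*(d + (8 - 1/26)) = (2*d)*(d + 207/26) = (2*d)*(207/26 + d) = 2*d*(207/26 + d))
((8274 - f) + F(67))*(-47269 - 15278) = ((8274 - 1*19019) + (1/13)*67*(207 + 26*67))*(-47269 - 15278) = ((8274 - 19019) + (1/13)*67*(207 + 1742))*(-62547) = (-10745 + (1/13)*67*1949)*(-62547) = (-10745 + 130583/13)*(-62547) = -9102/13*(-62547) = 569302794/13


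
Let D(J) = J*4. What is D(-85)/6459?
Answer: -340/6459 ≈ -0.052640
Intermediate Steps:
D(J) = 4*J
D(-85)/6459 = (4*(-85))/6459 = -340*1/6459 = -340/6459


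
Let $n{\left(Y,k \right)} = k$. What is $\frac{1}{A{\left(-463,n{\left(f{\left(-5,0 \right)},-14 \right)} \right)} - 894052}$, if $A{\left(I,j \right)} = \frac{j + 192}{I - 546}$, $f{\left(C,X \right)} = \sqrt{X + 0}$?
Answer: $- \frac{1009}{902098646} \approx -1.1185 \cdot 10^{-6}$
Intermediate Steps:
$f{\left(C,X \right)} = \sqrt{X}$
$A{\left(I,j \right)} = \frac{192 + j}{-546 + I}$
$\frac{1}{A{\left(-463,n{\left(f{\left(-5,0 \right)},-14 \right)} \right)} - 894052} = \frac{1}{\frac{192 - 14}{-546 - 463} - 894052} = \frac{1}{\frac{1}{-1009} \cdot 178 - 894052} = \frac{1}{\left(- \frac{1}{1009}\right) 178 - 894052} = \frac{1}{- \frac{178}{1009} - 894052} = \frac{1}{- \frac{902098646}{1009}} = - \frac{1009}{902098646}$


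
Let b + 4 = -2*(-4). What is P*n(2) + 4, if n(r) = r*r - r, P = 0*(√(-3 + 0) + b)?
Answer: 4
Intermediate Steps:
b = 4 (b = -4 - 2*(-4) = -4 + 8 = 4)
P = 0 (P = 0*(√(-3 + 0) + 4) = 0*(√(-3) + 4) = 0*(I*√3 + 4) = 0*(4 + I*√3) = 0)
n(r) = r² - r
P*n(2) + 4 = 0*(2*(-1 + 2)) + 4 = 0*(2*1) + 4 = 0*2 + 4 = 0 + 4 = 4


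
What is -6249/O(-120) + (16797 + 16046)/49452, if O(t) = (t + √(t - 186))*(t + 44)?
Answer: (-791449*I + 624017*√34)/(939588*(√34 + 40*I)) ≈ -0.0068009 - 0.097806*I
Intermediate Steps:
O(t) = (44 + t)*(t + √(-186 + t)) (O(t) = (t + √(-186 + t))*(44 + t) = (44 + t)*(t + √(-186 + t)))
-6249/O(-120) + (16797 + 16046)/49452 = -6249/((-120)² + 44*(-120) + 44*√(-186 - 120) - 120*√(-186 - 120)) + (16797 + 16046)/49452 = -6249/(14400 - 5280 + 44*√(-306) - 360*I*√34) + 32843*(1/49452) = -6249/(14400 - 5280 + 44*(3*I*√34) - 360*I*√34) + 32843/49452 = -6249/(14400 - 5280 + 132*I*√34 - 360*I*√34) + 32843/49452 = -6249/(9120 - 228*I*√34) + 32843/49452 = 32843/49452 - 6249/(9120 - 228*I*√34)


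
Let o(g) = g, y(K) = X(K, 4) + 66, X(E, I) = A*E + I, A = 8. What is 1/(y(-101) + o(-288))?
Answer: -1/1026 ≈ -0.00097466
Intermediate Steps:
X(E, I) = I + 8*E (X(E, I) = 8*E + I = I + 8*E)
y(K) = 70 + 8*K (y(K) = (4 + 8*K) + 66 = 70 + 8*K)
1/(y(-101) + o(-288)) = 1/((70 + 8*(-101)) - 288) = 1/((70 - 808) - 288) = 1/(-738 - 288) = 1/(-1026) = -1/1026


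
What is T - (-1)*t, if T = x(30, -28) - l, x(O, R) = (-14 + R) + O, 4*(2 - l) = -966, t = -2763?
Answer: -6037/2 ≈ -3018.5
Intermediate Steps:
l = 487/2 (l = 2 - ¼*(-966) = 2 + 483/2 = 487/2 ≈ 243.50)
x(O, R) = -14 + O + R
T = -511/2 (T = (-14 + 30 - 28) - 1*487/2 = -12 - 487/2 = -511/2 ≈ -255.50)
T - (-1)*t = -511/2 - (-1)*(-2763) = -511/2 - 1*2763 = -511/2 - 2763 = -6037/2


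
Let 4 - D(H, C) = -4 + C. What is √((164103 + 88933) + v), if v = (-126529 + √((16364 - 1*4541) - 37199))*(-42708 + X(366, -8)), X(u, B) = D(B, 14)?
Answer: √(5404812742 - 170856*I*√1586) ≈ 73518.0 - 46.3*I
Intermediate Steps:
D(H, C) = 8 - C (D(H, C) = 4 - (-4 + C) = 4 + (4 - C) = 8 - C)
X(u, B) = -6 (X(u, B) = 8 - 1*14 = 8 - 14 = -6)
v = 5404559706 - 170856*I*√1586 (v = (-126529 + √((16364 - 1*4541) - 37199))*(-42708 - 6) = (-126529 + √((16364 - 4541) - 37199))*(-42714) = (-126529 + √(11823 - 37199))*(-42714) = (-126529 + √(-25376))*(-42714) = (-126529 + 4*I*√1586)*(-42714) = 5404559706 - 170856*I*√1586 ≈ 5.4046e+9 - 6.8043e+6*I)
√((164103 + 88933) + v) = √((164103 + 88933) + (5404559706 - 170856*I*√1586)) = √(253036 + (5404559706 - 170856*I*√1586)) = √(5404812742 - 170856*I*√1586)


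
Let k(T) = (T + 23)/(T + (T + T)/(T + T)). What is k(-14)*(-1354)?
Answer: 12186/13 ≈ 937.38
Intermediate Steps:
k(T) = (23 + T)/(1 + T) (k(T) = (23 + T)/(T + (2*T)/((2*T))) = (23 + T)/(T + (2*T)*(1/(2*T))) = (23 + T)/(T + 1) = (23 + T)/(1 + T))
k(-14)*(-1354) = ((23 - 14)/(1 - 14))*(-1354) = (9/(-13))*(-1354) = -1/13*9*(-1354) = -9/13*(-1354) = 12186/13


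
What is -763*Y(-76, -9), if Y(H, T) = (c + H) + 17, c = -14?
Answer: 55699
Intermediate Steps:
Y(H, T) = 3 + H (Y(H, T) = (-14 + H) + 17 = 3 + H)
-763*Y(-76, -9) = -763*(3 - 76) = -763*(-73) = 55699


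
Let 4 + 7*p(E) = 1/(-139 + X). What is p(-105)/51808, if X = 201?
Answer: -247/22484672 ≈ -1.0985e-5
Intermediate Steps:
p(E) = -247/434 (p(E) = -4/7 + 1/(7*(-139 + 201)) = -4/7 + (1/7)/62 = -4/7 + (1/7)*(1/62) = -4/7 + 1/434 = -247/434)
p(-105)/51808 = -247/434/51808 = -247/434*1/51808 = -247/22484672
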